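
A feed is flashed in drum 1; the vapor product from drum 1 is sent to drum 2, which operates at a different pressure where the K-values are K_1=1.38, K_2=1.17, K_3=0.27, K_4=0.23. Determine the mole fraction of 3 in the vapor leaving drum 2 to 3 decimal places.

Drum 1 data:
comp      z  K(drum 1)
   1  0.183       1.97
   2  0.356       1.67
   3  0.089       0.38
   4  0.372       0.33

Drum 1:
Material balance + equilibrium reduce to Σ zᵢ(Kᵢ−1)/(1+ψ₁(Kᵢ−1)) = 0.
g(0) = ΣzᵢKᵢ − 1 = 0.112 and g(1) = 1 − Σzᵢ/Kᵢ = -0.668, so a root lies in (0, 1).
Newton iteration, ψ₁⁰ = 0.4:
  ψ₁ = 0.400: g = -0.0979, g' = -0.561 → ψ₁ = 0.226
  ψ₁ = 0.226: g = -0.0049, g' = -0.514 → ψ₁ = 0.216
Converged at ψ₁ = 0.216.
Drum-1 compositions:
  1: x = 0.151, y = 0.298
  2: x = 0.311, y = 0.519
  3: x = 0.103, y = 0.039
  4: x = 0.435, y = 0.144
Drum-2 feed = drum-1 vapor: z₂ = (0.2981, 0.5194, 0.0390, 0.1435).
Drum 2:
Material balance + equilibrium reduce to Σ zᵢ(Kᵢ−1)/(1+ψ₂(Kᵢ−1)) = 0.
g(0) = ΣzᵢKᵢ − 1 = 0.063 and g(1) = 1 − Σzᵢ/Kᵢ = -0.429, so a root lies in (0, 1).
Iterate (Newton) starting at ψ₂ = 0.5:
  ψ₂ = 0.500: g = -0.0480, g' = -0.320 → ψ₂ = 0.350
  ψ₂ = 0.350: g = -0.0062, g' = -0.244 → ψ₂ = 0.324
Converged at ψ₂ = 0.324.
  1: x = 0.265, y = 0.366
  2: x = 0.492, y = 0.576
  3: x = 0.051, y = 0.014
  4: x = 0.191, y = 0.044

y_3 (drum 2) = 0.014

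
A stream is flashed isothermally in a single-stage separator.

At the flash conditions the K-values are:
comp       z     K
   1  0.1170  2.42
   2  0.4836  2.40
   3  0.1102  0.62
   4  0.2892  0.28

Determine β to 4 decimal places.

β = 0.6430

Let β = V/F and solve Σ zᵢ(Kᵢ−1)/(1+β(Kᵢ−1)) = 0.
Feasibility: ΣzᵢKᵢ = 1.5931, Σzᵢ/Kᵢ = 1.4604 — both > 1, two phases present.
Newton iteration, β⁰ = 0.59:
  β = 0.5900: g = 0.04520, g' = -0.8337 → β = 0.6442
  β = 0.6442: g = -0.00106, g' = -0.8758 → β = 0.6430
Converged at β = 0.6430.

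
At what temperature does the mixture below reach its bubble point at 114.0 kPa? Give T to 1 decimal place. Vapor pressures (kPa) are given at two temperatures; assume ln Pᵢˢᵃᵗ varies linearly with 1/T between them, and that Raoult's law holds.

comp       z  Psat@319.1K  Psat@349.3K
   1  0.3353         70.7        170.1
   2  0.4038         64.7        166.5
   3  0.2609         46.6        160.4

T = 337.2 K

Bubble-point temperature: ΣzᵢPᵢˢᵃᵗ(T) = P. Interpolate ln Pᵢˢᵃᵗ = aᵢ + bᵢ/T.
  T = 319.1 K: ΣzᵢPᵢˢᵃᵗ = 61.99 kPa
  T = 349.3 K: ΣzᵢPᵢˢᵃᵗ = 166.12 kPa
  T = 334.2 K: ΣzᵢPᵢˢᵃᵗ = 103.52 kPa
  T = 341.8 K: ΣzᵢPᵢˢᵃᵗ = 131.95 kPa
  T = 338.0 K: ΣzᵢPᵢˢᵃᵗ = 117.02 kPa
  T = 336.1 K: ΣzᵢPᵢˢᵃᵗ = 110.09 kPa
Interpolating between 336.1 K and 338.0 K gives T ≈ 337.2 K.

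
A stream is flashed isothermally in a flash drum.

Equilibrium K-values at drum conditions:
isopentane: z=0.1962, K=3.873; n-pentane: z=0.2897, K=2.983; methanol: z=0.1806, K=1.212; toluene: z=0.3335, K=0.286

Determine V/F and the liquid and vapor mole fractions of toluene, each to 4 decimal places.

Rachford–Rice: g(V/F) = Σ zᵢ(Kᵢ−1)/(1+V/F(Kᵢ−1)) = 0.
Check two-phase: ΣzᵢKᵢ = 1.9383 > 1 and Σzᵢ/Kᵢ = 1.4629 > 1, so g(0) = 0.9383 > 0 and g(1) = -0.4629 < 0.
Newton–Raphson from V/F = 0.5:
  V/F = 0.5000: g = 0.18411, g' = -0.9779 → V/F = 0.6883
  V/F = 0.6883: g = -0.00255, g' = -1.0499 → V/F = 0.6858
Converged at V/F = 0.6858.
Compositions from xᵢ = zᵢ/(1+V/F(Kᵢ−1)), yᵢ = Kᵢxᵢ:
  isopentane: x = 0.0661, y = 0.2558
  n-pentane: x = 0.1228, y = 0.3662
  methanol: x = 0.1577, y = 0.1911
  toluene: x = 0.6535, y = 0.1869

V/F = 0.6858, x_toluene = 0.6535, y_toluene = 0.1869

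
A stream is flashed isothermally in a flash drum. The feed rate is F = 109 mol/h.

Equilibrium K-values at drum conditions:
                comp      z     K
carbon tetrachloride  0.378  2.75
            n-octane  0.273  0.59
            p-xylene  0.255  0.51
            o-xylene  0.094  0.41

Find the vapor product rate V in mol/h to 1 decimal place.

Let β = V/F and solve Σ zᵢ(Kᵢ−1)/(1+β(Kᵢ−1)) = 0.
Check two-phase: ΣzᵢKᵢ = 1.369 > 1 and Σzᵢ/Kᵢ = 1.329 > 1, so g(0) = 0.369 > 0 and g(1) = -0.329 < 0.
Newton–Raphson from β = 0.5:
  β = 0.500: g = -0.0322, g' = -0.575 → β = 0.444
  β = 0.444: g = 0.0005, g' = -0.595 → β = 0.445
Converged at β = 0.445.
Then V = β·F = 0.4450·109 = 48.5 mol/h and L = F − V = 60.5 mol/h.

V = 48.5 mol/h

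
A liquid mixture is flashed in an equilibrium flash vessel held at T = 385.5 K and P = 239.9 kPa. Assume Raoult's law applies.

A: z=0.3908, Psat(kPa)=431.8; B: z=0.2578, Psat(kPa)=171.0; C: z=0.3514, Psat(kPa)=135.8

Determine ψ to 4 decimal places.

Raoult's law: Kᵢ = Pᵢˢᵃᵗ/P = Pᵢˢᵃᵗ/239.9.
  K_A = 431.8/239.9 = 1.799917, K_B = 171.0/239.9 = 0.712797, K_C = 135.8/239.9 = 0.566069
Iterate (Newton) starting at ψ = 0.5:
  ψ = 0.5000: g = -0.05789, g' = -0.2645 → ψ = 0.2811
  ψ = 0.2811: g = 0.00100, g' = -0.2777 → ψ = 0.2847
Converged at ψ = 0.2847.

ψ = 0.2847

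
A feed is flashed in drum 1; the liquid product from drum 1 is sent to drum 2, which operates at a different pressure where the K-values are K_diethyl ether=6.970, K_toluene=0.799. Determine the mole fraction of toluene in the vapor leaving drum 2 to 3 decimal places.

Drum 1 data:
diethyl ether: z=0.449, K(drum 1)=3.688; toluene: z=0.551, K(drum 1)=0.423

y_toluene (drum 2) = 0.773

Drum 1:
Let ψ₁ = V/F and solve Σ zᵢ(Kᵢ−1)/(1+ψ₁(Kᵢ−1)) = 0.
Check two-phase: ΣzᵢKᵢ = 1.889 > 1 and Σzᵢ/Kᵢ = 1.424 > 1, so g(0) = 0.889 > 0 and g(1) = -0.424 < 0.
Binary case is linear: z₁(K₁−1)(1+ψ₁(K₂−1)) + z₂(K₂−1)(1+ψ₁(K₁−1)) = 0
⇒ ψ₁ = [z₁(K₁−1)+z₂(K₂−1)] / [−(K₁−1)(K₂−1)] = 0.8890/1.5510 = 0.573
Drum-1 compositions:
  diethyl ether: x = 0.177, y = 0.652
  toluene: x = 0.823, y = 0.348
Drum-2 feed = drum-1 liquid: z₂ = (0.1767, 0.8233).
Drum 2:
Material balance + equilibrium reduce to Σ zᵢ(Kᵢ−1)/(1+ψ₂(Kᵢ−1)) = 0.
g(0) = ΣzᵢKᵢ − 1 = 0.890 and g(1) = 1 − Σzᵢ/Kᵢ = -0.056, so a root lies in (0, 1).
Binary case is linear: z₁(K₁−1)(1+ψ₂(K₂−1)) + z₂(K₂−1)(1+ψ₂(K₁−1)) = 0
⇒ ψ₂ = [z₁(K₁−1)+z₂(K₂−1)] / [−(K₁−1)(K₂−1)] = 0.8896/1.2000 = 0.741
  diethyl ether: x = 0.033, y = 0.227
  toluene: x = 0.967, y = 0.773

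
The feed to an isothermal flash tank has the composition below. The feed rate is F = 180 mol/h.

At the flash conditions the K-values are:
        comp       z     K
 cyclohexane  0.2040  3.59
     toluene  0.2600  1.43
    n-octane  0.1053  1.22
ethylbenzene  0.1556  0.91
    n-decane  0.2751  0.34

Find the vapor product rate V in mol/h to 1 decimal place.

V = 108.3 mol/h

Let ψ = V/F and solve Σ zᵢ(Kᵢ−1)/(1+ψ(Kᵢ−1)) = 0.
Check two-phase: ΣzᵢKᵢ = 1.4678 > 1 and Σzᵢ/Kᵢ = 1.3051 > 1, so g(0) = 0.4678 > 0 and g(1) = -0.3051 < 0.
Iterate (Newton) starting at ψ = 0.5:
  ψ = 0.5000: g = 0.05745, g' = -0.5648 → ψ = 0.6017
  ψ = 0.6017: g = -0.00018, g' = -0.5745 → ψ = 0.6014
Converged at ψ = 0.6014.
Then V = ψ·F = 0.6014·180 = 108.3 mol/h and L = F − V = 71.7 mol/h.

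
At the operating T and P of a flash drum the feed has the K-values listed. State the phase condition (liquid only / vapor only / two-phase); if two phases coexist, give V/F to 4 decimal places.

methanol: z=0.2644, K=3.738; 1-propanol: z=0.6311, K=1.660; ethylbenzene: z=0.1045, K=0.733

ΣzᵢKᵢ = 2.1126; Σzᵢ/Kᵢ = 0.5935.
Since Σzᵢ/Kᵢ < 1 the mixture is above its dew point — single vapor phase.

vapor only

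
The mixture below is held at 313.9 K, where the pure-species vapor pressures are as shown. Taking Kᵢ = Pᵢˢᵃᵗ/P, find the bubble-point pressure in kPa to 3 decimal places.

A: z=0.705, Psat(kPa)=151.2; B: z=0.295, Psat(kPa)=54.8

Pbub = 122.762 kPa

At the bubble point ψ → 0, so ΣzᵢKᵢ = 1 with Kᵢ = Pᵢˢᵃᵗ/P ⇒ P = ΣzᵢPᵢˢᵃᵗ.
P = 0.705·151.2 + 0.295·54.8 = 122.762 kPa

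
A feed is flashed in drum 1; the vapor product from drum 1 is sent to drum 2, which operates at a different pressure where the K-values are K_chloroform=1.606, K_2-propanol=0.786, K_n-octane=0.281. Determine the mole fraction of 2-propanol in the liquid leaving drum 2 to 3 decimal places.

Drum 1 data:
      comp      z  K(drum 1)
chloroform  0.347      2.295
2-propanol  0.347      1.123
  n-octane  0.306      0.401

x_2-propanol (drum 2) = 0.377

Drum 1:
Material balance + equilibrium reduce to Σ zᵢ(Kᵢ−1)/(1+ψ₁(Kᵢ−1)) = 0.
Check two-phase: ΣzᵢKᵢ = 1.309 > 1 and Σzᵢ/Kᵢ = 1.223 > 1, so g(0) = 0.309 > 0 and g(1) = -0.223 < 0.
Newton iteration, ψ₁⁰ = 0.7:
  ψ₁ = 0.700: g = -0.0406, g' = -0.490 → ψ₁ = 0.617
  ψ₁ = 0.617: g = -0.0013, g' = -0.461 → ψ₁ = 0.614
Converged at ψ₁ = 0.614.
Drum-1 compositions:
  chloroform: x = 0.193, y = 0.444
  2-propanol: x = 0.323, y = 0.362
  n-octane: x = 0.484, y = 0.194
Drum-2 feed = drum-1 vapor: z₂ = (0.4436, 0.3623, 0.1941).
Drum 2:
Rachford–Rice: g(ψ₂) = Σ zᵢ(Kᵢ−1)/(1+ψ₂(Kᵢ−1)) = 0.
Check two-phase: ΣzᵢKᵢ = 1.052 > 1 and Σzᵢ/Kᵢ = 1.428 > 1, so g(0) = 0.052 > 0 and g(1) = -0.428 < 0.
Newton–Raphson from ψ₂ = 0.5:
  ψ₂ = 0.500: g = -0.0984, g' = -0.361 → ψ₂ = 0.228
  ψ₂ = 0.228: g = -0.0122, g' = -0.288 → ψ₂ = 0.185
Converged at ψ₂ = 0.185.
  chloroform: x = 0.399, y = 0.641
  2-propanol: x = 0.377, y = 0.297
  n-octane: x = 0.224, y = 0.063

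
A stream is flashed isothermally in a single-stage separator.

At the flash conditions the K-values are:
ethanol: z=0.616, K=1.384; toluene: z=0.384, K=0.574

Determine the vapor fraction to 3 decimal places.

Let ψ = V/F and solve Σ zᵢ(Kᵢ−1)/(1+ψ(Kᵢ−1)) = 0.
Feasibility: ΣzᵢKᵢ = 1.073, Σzᵢ/Kᵢ = 1.114 — both > 1, two phases present.
Iterate (Newton) starting at ψ = 0.5:
  ψ = 0.500: g = -0.0094, g' = -0.176 → ψ = 0.447
  ψ = 0.447: g = -0.0001, g' = -0.172 → ψ = 0.446
Converged at ψ = 0.446.

ψ = 0.446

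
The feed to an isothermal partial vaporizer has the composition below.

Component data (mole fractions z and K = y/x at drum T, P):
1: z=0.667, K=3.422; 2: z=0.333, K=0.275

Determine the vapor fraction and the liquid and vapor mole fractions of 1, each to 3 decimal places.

Material balance + equilibrium reduce to Σ zᵢ(Kᵢ−1)/(1+ψ(Kᵢ−1)) = 0.
Feasibility: ΣzᵢKᵢ = 2.374, Σzᵢ/Kᵢ = 1.406 — both > 1, two phases present.
Binary case is linear: z₁(K₁−1)(1+ψ(K₂−1)) + z₂(K₂−1)(1+ψ(K₁−1)) = 0
⇒ ψ = [z₁(K₁−1)+z₂(K₂−1)] / [−(K₁−1)(K₂−1)] = 1.3740/1.7560 = 0.783
Compositions from xᵢ = zᵢ/(1+ψ(Kᵢ−1)), yᵢ = Kᵢxᵢ:
  1: x = 0.230, y = 0.788
  2: x = 0.770, y = 0.212

ψ = 0.783, x_1 = 0.230, y_1 = 0.788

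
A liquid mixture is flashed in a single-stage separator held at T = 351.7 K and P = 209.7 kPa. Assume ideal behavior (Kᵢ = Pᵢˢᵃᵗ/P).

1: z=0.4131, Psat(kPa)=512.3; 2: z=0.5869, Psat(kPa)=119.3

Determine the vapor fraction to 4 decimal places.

Raoult's law: Kᵢ = Pᵢˢᵃᵗ/P = Pᵢˢᵃᵗ/209.7.
  K_1 = 512.3/209.7 = 2.443014, K_2 = 119.3/209.7 = 0.568908
Binary case is linear: z₁(K₁−1)(1+ψ(K₂−1)) + z₂(K₂−1)(1+ψ(K₁−1)) = 0
⇒ ψ = [z₁(K₁−1)+z₂(K₂−1)] / [−(K₁−1)(K₂−1)] = 0.34310/0.62207 = 0.5515

ψ = 0.5515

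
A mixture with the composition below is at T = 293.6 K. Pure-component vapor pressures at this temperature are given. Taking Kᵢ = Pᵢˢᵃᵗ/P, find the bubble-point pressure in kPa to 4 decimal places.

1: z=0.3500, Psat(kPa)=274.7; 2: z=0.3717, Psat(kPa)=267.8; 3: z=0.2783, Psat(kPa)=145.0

At the bubble point ψ → 0, so ΣzᵢKᵢ = 1 with Kᵢ = Pᵢˢᵃᵗ/P ⇒ P = ΣzᵢPᵢˢᵃᵗ.
P = 0.3500·274.7 + 0.3717·267.8 + 0.2783·145.0 = 236.0398 kPa

Pbub = 236.0398 kPa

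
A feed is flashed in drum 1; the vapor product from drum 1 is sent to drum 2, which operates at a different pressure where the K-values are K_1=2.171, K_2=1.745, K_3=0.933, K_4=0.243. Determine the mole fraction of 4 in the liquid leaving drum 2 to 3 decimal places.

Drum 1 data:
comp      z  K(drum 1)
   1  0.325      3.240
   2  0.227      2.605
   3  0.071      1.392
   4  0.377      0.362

Drum 1:
Material balance + equilibrium reduce to Σ zᵢ(Kᵢ−1)/(1+ψ₁(Kᵢ−1)) = 0.
Feasibility: ΣzᵢKᵢ = 1.880, Σzᵢ/Kᵢ = 1.280 — both > 1, two phases present.
Newton iteration, ψ₁⁰ = 0.5:
  ψ₁ = 0.500: g = 0.2156, g' = -0.881 → ψ₁ = 0.745
  ψ₁ = 0.745: g = 0.0022, g' = -0.914 → ψ₁ = 0.747
Converged at ψ₁ = 0.747.
Drum-1 compositions:
  1: x = 0.122, y = 0.394
  2: x = 0.103, y = 0.269
  3: x = 0.055, y = 0.076
  4: x = 0.720, y = 0.261
Drum-2 feed = drum-1 vapor: z₂ = (0.3939, 0.2689, 0.0764, 0.2607).
Drum 2:
Let ψ₂ = V/F and solve Σ zᵢ(Kᵢ−1)/(1+ψ₂(Kᵢ−1)) = 0.
g(0) = ΣzᵢKᵢ − 1 = 0.459 and g(1) = 1 − Σzᵢ/Kᵢ = -0.490, so a root lies in (0, 1).
Iterate (Newton) starting at ψ₂ = 0.5:
  ψ₂ = 0.500: g = 0.1140, g' = -0.681 → ψ₂ = 0.667
  ψ₂ = 0.667: g = -0.0115, g' = -0.847 → ψ₂ = 0.654
Converged at ψ₂ = 0.654.
  1: x = 0.223, y = 0.484
  2: x = 0.181, y = 0.316
  3: x = 0.080, y = 0.075
  4: x = 0.516, y = 0.125

x_4 (drum 2) = 0.516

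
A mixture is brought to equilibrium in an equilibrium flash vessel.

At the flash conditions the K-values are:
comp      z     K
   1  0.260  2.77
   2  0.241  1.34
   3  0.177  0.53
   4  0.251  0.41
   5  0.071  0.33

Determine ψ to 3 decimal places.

Let ψ = V/F and solve Σ zᵢ(Kᵢ−1)/(1+ψ(Kᵢ−1)) = 0.
Check two-phase: ΣzᵢKᵢ = 1.263 > 1 and Σzᵢ/Kᵢ = 1.435 > 1, so g(0) = 0.263 > 0 and g(1) = -0.435 < 0.
Iterate (Newton) starting at ψ = 0.64:
  ψ = 0.640: g = -0.1571, g' = -0.601 → ψ = 0.379
  ψ = 0.379: g = -0.0075, g' = -0.574 → ψ = 0.366
Converged at ψ = 0.366.

ψ = 0.366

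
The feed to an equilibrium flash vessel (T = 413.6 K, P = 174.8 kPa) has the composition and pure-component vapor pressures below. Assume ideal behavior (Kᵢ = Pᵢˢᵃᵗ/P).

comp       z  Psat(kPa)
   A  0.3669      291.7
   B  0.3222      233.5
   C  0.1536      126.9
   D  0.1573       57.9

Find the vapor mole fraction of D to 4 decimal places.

Raoult's law: Kᵢ = Pᵢˢᵃᵗ/P = Pᵢˢᵃᵗ/174.8.
  K_A = 291.7/174.8 = 1.668764, K_B = 233.5/174.8 = 1.335812, K_C = 126.9/174.8 = 0.725973, K_D = 57.9/174.8 = 0.331236
Let β = V/F and solve Σ zᵢ(Kᵢ−1)/(1+β(Kᵢ−1)) = 0.
Feasibility: ΣzᵢKᵢ = 1.2063, Σzᵢ/Kᵢ = 1.1475 — both > 1, two phases present.
Newton iteration, β⁰ = 0.31:
  β = 0.3100: g = 0.12252, g' = -0.2681 → β = 0.7670
  β = 0.7670: g = -0.02105, g' = -0.4097 → β = 0.7156
  β = 0.7156: g = -0.00092, g' = -0.3753 → β = 0.7132
Converged at β = 0.7132.
Compositions from xᵢ = zᵢ/(1+β(Kᵢ−1)), yᵢ = Kᵢxᵢ:
  A: x = 0.2484, y = 0.4146
  B: x = 0.2599, y = 0.3472
  C: x = 0.1909, y = 0.1386
  D: x = 0.3007, y = 0.0996

y_D = 0.0996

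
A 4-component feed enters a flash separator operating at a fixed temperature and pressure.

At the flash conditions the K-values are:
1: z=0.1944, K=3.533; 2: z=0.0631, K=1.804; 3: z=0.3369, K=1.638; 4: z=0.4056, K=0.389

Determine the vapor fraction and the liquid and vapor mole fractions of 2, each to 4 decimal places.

ψ = 0.5907, x_2 = 0.0428, y_2 = 0.0772

Material balance + equilibrium reduce to Σ zᵢ(Kᵢ−1)/(1+ψ(Kᵢ−1)) = 0.
Check two-phase: ΣzᵢKᵢ = 1.5103 > 1 and Σzᵢ/Kᵢ = 1.3384 > 1, so g(0) = 0.5103 > 0 and g(1) = -0.3384 < 0.
Newton iteration, ψ⁰ = 0.5:
  ψ = 0.5000: g = 0.05957, g' = -0.6563 → ψ = 0.5908
  ψ = 0.5908: g = -0.00005, g' = -0.6620 → ψ = 0.5907
Converged at ψ = 0.5907.
Compositions from xᵢ = zᵢ/(1+ψ(Kᵢ−1)), yᵢ = Kᵢxᵢ:
  1: x = 0.0779, y = 0.2751
  2: x = 0.0428, y = 0.0772
  3: x = 0.2447, y = 0.4008
  4: x = 0.6347, y = 0.2469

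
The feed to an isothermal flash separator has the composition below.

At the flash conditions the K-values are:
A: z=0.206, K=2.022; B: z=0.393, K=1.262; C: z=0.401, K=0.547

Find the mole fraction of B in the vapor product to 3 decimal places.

Material balance + equilibrium reduce to Σ zᵢ(Kᵢ−1)/(1+β(Kᵢ−1)) = 0.
Feasibility: ΣzᵢKᵢ = 1.132, Σzᵢ/Kᵢ = 1.146 — both > 1, two phases present.
Newton–Raphson from β = 0.5:
  β = 0.500: g = -0.0045, g' = -0.253 → β = 0.482
Converged at β = 0.482.
Compositions from xᵢ = zᵢ/(1+β(Kᵢ−1)), yᵢ = Kᵢxᵢ:
  A: x = 0.138, y = 0.279
  B: x = 0.349, y = 0.440
  C: x = 0.513, y = 0.281

y_B = 0.440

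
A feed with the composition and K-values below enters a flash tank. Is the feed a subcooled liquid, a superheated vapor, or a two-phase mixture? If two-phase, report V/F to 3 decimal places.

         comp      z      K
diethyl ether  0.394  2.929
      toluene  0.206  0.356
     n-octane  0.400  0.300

two-phase, V/F = 0.264

ΣzᵢKᵢ = 1.347; Σzᵢ/Kᵢ = 2.047.
Both exceed 1, so a two-phase solution exists.
Material balance + equilibrium reduce to Σ zᵢ(Kᵢ−1)/(1+ψ(Kᵢ−1)) = 0.
Iterate (Newton) starting at ψ = 0.39:
  ψ = 0.390: g = -0.1286, g' = -1.001 → ψ = 0.262
  ψ = 0.262: g = 0.0029, g' = -1.065 → ψ = 0.264
Converged at ψ = 0.264.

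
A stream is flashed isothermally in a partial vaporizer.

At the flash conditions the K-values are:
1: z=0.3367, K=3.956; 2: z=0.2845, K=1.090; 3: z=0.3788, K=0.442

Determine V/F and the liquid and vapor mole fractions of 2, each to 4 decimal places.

V/F = 0.7024, x_2 = 0.2676, y_2 = 0.2917

Material balance + equilibrium reduce to Σ zᵢ(Kᵢ−1)/(1+V/F(Kᵢ−1)) = 0.
Check two-phase: ΣzᵢKᵢ = 1.8095 > 1 and Σzᵢ/Kᵢ = 1.2031 > 1, so g(0) = 0.8095 > 0 and g(1) = -0.2031 < 0.
Newton iteration, V/F⁰ = 0.5:
  V/F = 0.5000: g = 0.13299, g' = -0.7081 → V/F = 0.6878
  V/F = 0.6878: g = 0.00923, g' = -0.6325 → V/F = 0.7024
Converged at V/F = 0.7024.
Compositions from xᵢ = zᵢ/(1+V/F(Kᵢ−1)), yᵢ = Kᵢxᵢ:
  1: x = 0.1094, y = 0.4330
  2: x = 0.2676, y = 0.2917
  3: x = 0.6230, y = 0.2754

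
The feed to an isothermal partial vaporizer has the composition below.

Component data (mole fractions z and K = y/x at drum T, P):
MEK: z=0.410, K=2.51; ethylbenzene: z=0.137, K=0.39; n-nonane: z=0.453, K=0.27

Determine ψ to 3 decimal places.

Material balance + equilibrium reduce to Σ zᵢ(Kᵢ−1)/(1+ψ(Kᵢ−1)) = 0.
Check two-phase: ΣzᵢKᵢ = 1.205 > 1 and Σzᵢ/Kᵢ = 2.192 > 1, so g(0) = 0.205 > 0 and g(1) = -1.192 < 0.
Newton–Raphson from ψ = 0.5:
  ψ = 0.500: g = -0.2883, g' = -1.008 → ψ = 0.214
  ψ = 0.214: g = -0.0201, g' = -0.941 → ψ = 0.193
Converged at ψ = 0.193.

ψ = 0.193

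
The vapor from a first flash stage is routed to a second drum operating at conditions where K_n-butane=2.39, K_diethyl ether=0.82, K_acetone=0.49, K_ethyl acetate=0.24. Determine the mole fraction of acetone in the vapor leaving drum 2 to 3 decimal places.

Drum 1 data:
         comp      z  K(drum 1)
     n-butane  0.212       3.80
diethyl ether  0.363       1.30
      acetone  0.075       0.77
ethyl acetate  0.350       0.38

y_acetone (drum 2) = 0.039

Drum 1:
Newton iteration, ψ₁⁰ = 0.5:
  ψ₁ = 0.500: g = 0.0080, g' = -0.601 → ψ₁ = 0.513
Converged at ψ₁ = 0.513.
Drum-1 compositions:
  n-butane: x = 0.087, y = 0.330
  diethyl ether: x = 0.315, y = 0.409
  acetone: x = 0.085, y = 0.065
  ethyl acetate: x = 0.513, y = 0.195
Drum-2 feed = drum-1 vapor: z₂ = (0.3305, 0.4089, 0.0655, 0.1951).
Drum 2:
Rachford–Rice: g(ψ₂) = Σ zᵢ(Kᵢ−1)/(1+ψ₂(Kᵢ−1)) = 0.
Check two-phase: ΣzᵢKᵢ = 1.204 > 1 and Σzᵢ/Kᵢ = 1.584 > 1, so g(0) = 0.204 > 0 and g(1) = -0.584 < 0.
Iterate (Newton) starting at ψ₂ = 0.5:
  ψ₂ = 0.500: g = -0.0938, g' = -0.562 → ψ₂ = 0.333
  ψ₂ = 0.333: g = -0.0030, g' = -0.540 → ψ₂ = 0.327
Converged at ψ₂ = 0.327.
  n-butane: x = 0.227, y = 0.543
  diethyl ether: x = 0.435, y = 0.356
  acetone: x = 0.079, y = 0.039
  ethyl acetate: x = 0.260, y = 0.062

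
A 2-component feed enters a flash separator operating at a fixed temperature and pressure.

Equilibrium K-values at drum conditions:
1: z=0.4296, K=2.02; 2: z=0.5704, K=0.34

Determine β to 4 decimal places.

β = 0.0917

Let β = V/F and solve Σ zᵢ(Kᵢ−1)/(1+β(Kᵢ−1)) = 0.
g(0) = ΣzᵢKᵢ − 1 = 0.0617 and g(1) = 1 − Σzᵢ/Kᵢ = -0.8903, so a root lies in (0, 1).
Binary case is linear: z₁(K₁−1)(1+β(K₂−1)) + z₂(K₂−1)(1+β(K₁−1)) = 0
⇒ β = [z₁(K₁−1)+z₂(K₂−1)] / [−(K₁−1)(K₂−1)] = 0.06173/0.67320 = 0.0917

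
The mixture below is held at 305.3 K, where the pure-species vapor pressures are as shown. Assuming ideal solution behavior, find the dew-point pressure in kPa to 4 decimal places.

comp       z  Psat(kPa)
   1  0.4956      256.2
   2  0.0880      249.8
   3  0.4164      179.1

At the dew point ψ → 1, so Σzᵢ/Kᵢ = 1 with Kᵢ = Pᵢˢᵃᵗ/P ⇒ 1/P = Σzᵢ/Pᵢˢᵃᵗ.
1/P = 0.4956/256.2 + 0.0880/249.8 + 0.4164/179.1 = 0.0046117 ⇒ P = 216.8414 kPa

Pdew = 216.8414 kPa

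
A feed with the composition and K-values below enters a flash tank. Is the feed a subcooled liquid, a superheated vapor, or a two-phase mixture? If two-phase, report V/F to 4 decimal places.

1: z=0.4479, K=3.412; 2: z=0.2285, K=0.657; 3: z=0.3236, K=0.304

two-phase, V/F = 0.5530

ΣzᵢKᵢ = 1.7767; Σzᵢ/Kᵢ = 1.5435.
Both exceed 1, so a two-phase solution exists.
Rachford–Rice: g(ψ) = Σ zᵢ(Kᵢ−1)/(1+ψ(Kᵢ−1)) = 0.
Iterate (Newton) starting at ψ = 0.35:
  ψ = 0.3500: g = 0.19897, g' = -1.0749 → ψ = 0.5351
  ψ = 0.5351: g = 0.01673, g' = -0.9350 → ψ = 0.5530
Converged at ψ = 0.5530.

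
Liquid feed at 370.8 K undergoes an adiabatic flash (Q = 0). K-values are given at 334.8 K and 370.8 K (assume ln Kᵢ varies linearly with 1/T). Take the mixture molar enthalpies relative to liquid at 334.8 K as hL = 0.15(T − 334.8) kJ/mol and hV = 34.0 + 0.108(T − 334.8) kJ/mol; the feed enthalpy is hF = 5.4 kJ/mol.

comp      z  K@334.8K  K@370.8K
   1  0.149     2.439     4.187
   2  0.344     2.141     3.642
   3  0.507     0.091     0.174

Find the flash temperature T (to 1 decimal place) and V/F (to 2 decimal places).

Adiabatic flash: solve Rachford–Rice at each trial T, then check hF = ψ·hV(T) + (1−ψ)·hL(T).
  T = 334.8 K: K = (2.439, 2.141, 0.091), RR gives ψ = 0.130, H_out = 4.414 kJ/mol
  T = 370.8 K: K = (4.187, 3.642, 0.174), RR gives ψ = 0.415, H_out = 18.898 kJ/mol
  T = 352.8 K: K = (3.240, 2.831, 0.128), RR gives ψ = 0.305, H_out = 12.840 kJ/mol
  T = 343.8 K: K = (2.822, 2.471, 0.108), RR gives ψ = 0.231, H_out = 9.100 kJ/mol
  T = 339.3 K: K = (2.626, 2.302, 0.099), RR gives ψ = 0.184, H_out = 6.912 kJ/mol
  T = 337.1 K: K = (2.533, 2.222, 0.095), RR gives ψ = 0.159, H_out = 5.735 kJ/mol
Linear interpolation between T = 334.8 (H_out = 4.414) and T = 337.1 (H_out = 5.735) on hF = 5.4 gives T ≈ 336.5 K, at which ψ = 0.15.

T = 336.5 K, V/F = 0.15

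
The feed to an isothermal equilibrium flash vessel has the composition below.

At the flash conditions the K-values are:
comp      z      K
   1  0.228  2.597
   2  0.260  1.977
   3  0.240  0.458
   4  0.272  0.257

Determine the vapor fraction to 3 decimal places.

Material balance + equilibrium reduce to Σ zᵢ(Kᵢ−1)/(1+ψ(Kᵢ−1)) = 0.
Check two-phase: ΣzᵢKᵢ = 1.286 > 1 and Σzᵢ/Kᵢ = 1.802 > 1, so g(0) = 0.286 > 0 and g(1) = -0.802 < 0.
Newton–Raphson from ψ = 0.5:
  ψ = 0.500: g = -0.1269, g' = -0.805 → ψ = 0.342
  ψ = 0.342: g = -0.0050, g' = -0.759 → ψ = 0.336
Converged at ψ = 0.336.

ψ = 0.336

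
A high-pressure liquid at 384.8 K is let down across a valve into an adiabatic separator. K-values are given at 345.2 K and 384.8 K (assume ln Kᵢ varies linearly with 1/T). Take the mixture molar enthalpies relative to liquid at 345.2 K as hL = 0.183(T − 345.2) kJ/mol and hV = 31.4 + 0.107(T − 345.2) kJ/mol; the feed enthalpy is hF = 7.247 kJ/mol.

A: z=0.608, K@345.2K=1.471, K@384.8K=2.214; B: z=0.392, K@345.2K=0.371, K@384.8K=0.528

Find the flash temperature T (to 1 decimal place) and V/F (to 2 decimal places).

T = 347.7 K, V/F = 0.22

Adiabatic flash: solve Rachford–Rice at each trial T, then check hF = ψ·hV(T) + (1−ψ)·hL(T).
  T = 345.2 K: K = (1.471, 0.371), RR gives ψ = 0.134, H_out = 4.218 kJ/mol
  T = 384.8 K: K = (2.214, 0.528), RR gives ψ = 0.965, H_out = 34.650 kJ/mol
  T = 365.0 K: K = (1.825, 0.447), RR gives ψ = 0.624, H_out = 22.274 kJ/mol
  T = 355.1 K: K = (1.643, 0.408), RR gives ψ = 0.418, H_out = 14.624 kJ/mol
  T = 350.1 K: K = (1.555, 0.389), RR gives ψ = 0.289, H_out = 9.874 kJ/mol
  T = 347.6 K: K = (1.512, 0.380), RR gives ψ = 0.215, H_out = 7.142 kJ/mol
  T = 348.9 K: K = (1.534, 0.385), RR gives ψ = 0.255, H_out = 8.598 kJ/mol
Linear interpolation between T = 347.6 (H_out = 7.142) and T = 348.9 (H_out = 8.598) on hF = 7.247 gives T ≈ 347.7 K, at which ψ = 0.22.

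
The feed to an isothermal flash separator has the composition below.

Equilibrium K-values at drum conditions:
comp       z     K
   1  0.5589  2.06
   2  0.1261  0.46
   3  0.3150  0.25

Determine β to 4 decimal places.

Rachford–Rice: g(β) = Σ zᵢ(Kᵢ−1)/(1+β(Kᵢ−1)) = 0.
g(0) = ΣzᵢKᵢ − 1 = 0.2881 and g(1) = 1 − Σzᵢ/Kᵢ = -0.8054, so a root lies in (0, 1).
Iterate (Newton) starting at β = 0.5:
  β = 0.5000: g = -0.08407, g' = -0.7909 → β = 0.3937
  β = 0.3937: g = -0.00372, g' = -0.7287 → β = 0.3886
Converged at β = 0.3886.

β = 0.3886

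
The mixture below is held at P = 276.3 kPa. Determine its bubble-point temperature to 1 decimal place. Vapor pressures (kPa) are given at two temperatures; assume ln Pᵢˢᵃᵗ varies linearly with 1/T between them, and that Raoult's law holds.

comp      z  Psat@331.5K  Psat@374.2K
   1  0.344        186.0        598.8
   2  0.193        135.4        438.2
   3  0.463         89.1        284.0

Bubble-point temperature: ΣzᵢPᵢˢᵃᵗ(T) = P. Interpolate ln Pᵢˢᵃᵗ = aᵢ + bᵢ/T.
  T = 331.5 K: ΣzᵢPᵢˢᵃᵗ = 131.37 kPa
  T = 374.2 K: ΣzᵢPᵢˢᵃᵗ = 422.05 kPa
  T = 352.9 K: ΣzᵢPᵢˢᵃᵗ = 244.26 kPa
  T = 363.5 K: ΣzᵢPᵢˢᵃᵗ = 323.24 kPa
  T = 358.2 K: ΣzᵢPᵢˢᵃᵗ = 281.57 kPa
  T = 355.5 K: ΣzᵢPᵢˢᵃᵗ = 262.04 kPa
Interpolating between 355.5 K and 358.2 K gives T ≈ 357.5 K.

T = 357.5 K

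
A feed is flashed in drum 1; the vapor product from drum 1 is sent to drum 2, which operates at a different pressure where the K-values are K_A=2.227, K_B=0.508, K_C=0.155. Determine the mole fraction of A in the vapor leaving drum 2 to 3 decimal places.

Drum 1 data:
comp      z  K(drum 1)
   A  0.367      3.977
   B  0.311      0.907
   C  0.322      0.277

Drum 1:
Rachford–Rice: g(ψ₁) = Σ zᵢ(Kᵢ−1)/(1+ψ₁(Kᵢ−1)) = 0.
Check two-phase: ΣzᵢKᵢ = 1.831 > 1 and Σzᵢ/Kᵢ = 1.598 > 1, so g(0) = 0.831 > 0 and g(1) = -0.598 < 0.
Iterate (Newton) starting at ψ₁ = 0.32:
  ψ₁ = 0.320: g = 0.2268, g' = -1.141 → ψ₁ = 0.519
  ψ₁ = 0.519: g = 0.0264, g' = -0.936 → ψ₁ = 0.547
Converged at ψ₁ = 0.547.
Drum-1 compositions:
  A: x = 0.140, y = 0.555
  B: x = 0.328, y = 0.297
  C: x = 0.533, y = 0.148
Drum-2 feed = drum-1 vapor: z₂ = (0.5552, 0.2972, 0.1476).
Drum 2:
Newton–Raphson from ψ₂ = 0.5:
  ψ₂ = 0.500: g = 0.0124, g' = -0.764 → ψ₂ = 0.516
Converged at ψ₂ = 0.516.
  A: x = 0.340, y = 0.757
  B: x = 0.398, y = 0.202
  C: x = 0.262, y = 0.041

y_A (drum 2) = 0.757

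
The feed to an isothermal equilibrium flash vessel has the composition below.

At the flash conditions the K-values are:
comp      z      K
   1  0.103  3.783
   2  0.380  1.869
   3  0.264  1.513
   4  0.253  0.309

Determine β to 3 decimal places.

β = 0.786

Rachford–Rice: g(β) = Σ zᵢ(Kᵢ−1)/(1+β(Kᵢ−1)) = 0.
g(0) = ΣzᵢKᵢ − 1 = 0.577 and g(1) = 1 − Σzᵢ/Kᵢ = -0.224, so a root lies in (0, 1).
Iterate (Newton) starting at β = 0.58:
  β = 0.580: g = 0.1418, g' = -0.621 → β = 0.808
  β = 0.808: g = -0.0181, g' = -0.829 → β = 0.786
Converged at β = 0.786.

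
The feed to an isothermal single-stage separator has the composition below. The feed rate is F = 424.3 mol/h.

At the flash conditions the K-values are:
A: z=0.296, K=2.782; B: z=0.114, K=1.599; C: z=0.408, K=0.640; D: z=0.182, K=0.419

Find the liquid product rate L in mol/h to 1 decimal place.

Newton–Raphson from V/F = 0.5:
  V/F = 0.500: g = 0.0033, g' = -0.488 → V/F = 0.507
Converged at V/F = 0.507.
Then V = V/F·F = 0.5068·424.3 = 215.0 mol/h and L = F − V = 209.3 mol/h.

L = 209.3 mol/h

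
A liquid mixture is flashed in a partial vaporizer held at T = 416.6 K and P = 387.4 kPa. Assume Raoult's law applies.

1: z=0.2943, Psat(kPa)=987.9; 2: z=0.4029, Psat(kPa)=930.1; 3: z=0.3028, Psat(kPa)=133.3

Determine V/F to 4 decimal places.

V/F = 0.8558

Raoult's law: Kᵢ = Pᵢˢᵃᵗ/P = Pᵢˢᵃᵗ/387.4.
  K_1 = 987.9/387.4 = 2.550077, K_2 = 930.1/387.4 = 2.400878, K_3 = 133.3/387.4 = 0.344089
Rachford–Rice: g(V/F) = Σ zᵢ(Kᵢ−1)/(1+V/F(Kᵢ−1)) = 0.
g(0) = ΣzᵢKᵢ − 1 = 0.8220 and g(1) = 1 − Σzᵢ/Kᵢ = -0.1632, so a root lies in (0, 1).
Newton iteration, V/F⁰ = 0.5:
  V/F = 0.5000: g = 0.29339, g' = -0.7863 → V/F = 0.8731
  V/F = 0.8731: g = -0.01707, g' = -1.0011 → V/F = 0.8561
  V/F = 0.8561: g = -0.00026, g' = -0.9716 → V/F = 0.8558
Converged at V/F = 0.8558.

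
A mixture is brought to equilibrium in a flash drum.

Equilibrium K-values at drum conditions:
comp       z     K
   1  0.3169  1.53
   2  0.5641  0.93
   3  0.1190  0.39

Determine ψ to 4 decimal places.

Newton–Raphson from ψ = 0.36:
  ψ = 0.3600: g = 0.00752, g' = -0.1384 → ψ = 0.4143
  ψ = 0.4143: g = -0.00010, g' = -0.1421 → ψ = 0.4137
Converged at ψ = 0.4137.

ψ = 0.4137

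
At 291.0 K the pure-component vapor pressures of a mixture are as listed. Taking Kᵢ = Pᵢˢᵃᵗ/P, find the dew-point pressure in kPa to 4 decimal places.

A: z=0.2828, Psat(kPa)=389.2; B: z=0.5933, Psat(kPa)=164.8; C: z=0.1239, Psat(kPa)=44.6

Pdew = 140.7506 kPa

At the dew point ψ → 1, so Σzᵢ/Kᵢ = 1 with Kᵢ = Pᵢˢᵃᵗ/P ⇒ 1/P = Σzᵢ/Pᵢˢᵃᵗ.
1/P = 0.2828/389.2 + 0.5933/164.8 + 0.1239/44.6 = 0.0071048 ⇒ P = 140.7506 kPa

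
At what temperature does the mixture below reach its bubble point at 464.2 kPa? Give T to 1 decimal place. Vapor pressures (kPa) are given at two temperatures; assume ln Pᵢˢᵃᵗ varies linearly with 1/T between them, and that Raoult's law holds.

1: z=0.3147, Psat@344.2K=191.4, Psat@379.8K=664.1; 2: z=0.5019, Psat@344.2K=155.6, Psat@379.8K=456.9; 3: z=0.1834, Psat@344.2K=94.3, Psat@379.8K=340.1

Bubble-point temperature: ΣzᵢPᵢˢᵃᵗ(T) = P. Interpolate ln Pᵢˢᵃᵗ = aᵢ + bᵢ/T.
  T = 344.2 K: ΣzᵢPᵢˢᵃᵗ = 155.62 kPa
  T = 379.8 K: ΣzᵢPᵢˢᵃᵗ = 500.68 kPa
  T = 362.0 K: ΣzᵢPᵢˢᵃᵗ = 286.99 kPa
  T = 370.9 K: ΣzᵢPᵢˢᵃᵗ = 381.52 kPa
  T = 375.4 K: ΣzᵢPᵢˢᵃᵗ = 438.41 kPa
  T = 377.6 K: ΣzᵢPᵢˢᵃᵗ = 468.69 kPa
Interpolating between 375.4 K and 377.6 K gives T ≈ 377.3 K.

T = 377.3 K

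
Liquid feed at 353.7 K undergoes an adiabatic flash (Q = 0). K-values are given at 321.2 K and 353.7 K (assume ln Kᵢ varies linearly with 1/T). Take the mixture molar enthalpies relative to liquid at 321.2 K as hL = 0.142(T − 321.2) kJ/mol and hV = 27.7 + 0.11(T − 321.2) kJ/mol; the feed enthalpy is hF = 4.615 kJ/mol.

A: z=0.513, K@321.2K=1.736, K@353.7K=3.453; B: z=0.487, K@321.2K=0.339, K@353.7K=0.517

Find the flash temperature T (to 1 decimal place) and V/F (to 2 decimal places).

T = 322.4 K, V/F = 0.16

Adiabatic flash: solve Rachford–Rice at each trial T, then check hF = ψ·hV(T) + (1−ψ)·hL(T).
  T = 321.2 K: K = (1.736, 0.339), RR gives ψ = 0.114, H_out = 3.169 kJ/mol
  T = 353.7 K: K = (3.453, 0.517), RR gives ψ = 0.864, H_out = 27.638 kJ/mol
  T = 337.4 K: K = (2.487, 0.423), RR gives ψ = 0.561, H_out = 17.548 kJ/mol
  T = 329.3 K: K = (2.087, 0.380), RR gives ψ = 0.379, H_out = 11.543 kJ/mol
  T = 325.2 K: K = (1.903, 0.359), RR gives ψ = 0.261, H_out = 7.760 kJ/mol
  T = 323.2 K: K = (1.818, 0.349), RR gives ψ = 0.193, H_out = 5.607 kJ/mol
Linear interpolation between T = 321.2 (H_out = 3.169) and T = 323.2 (H_out = 5.607) on hF = 4.615 gives T ≈ 322.4 K, at which ψ = 0.16.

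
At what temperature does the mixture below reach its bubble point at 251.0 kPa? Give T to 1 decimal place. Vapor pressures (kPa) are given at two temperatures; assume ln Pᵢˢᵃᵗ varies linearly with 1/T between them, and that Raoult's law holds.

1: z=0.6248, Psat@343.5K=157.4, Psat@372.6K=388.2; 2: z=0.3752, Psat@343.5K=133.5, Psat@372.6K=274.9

Bubble-point temperature: ΣzᵢPᵢˢᵃᵗ(T) = P. Interpolate ln Pᵢˢᵃᵗ = aᵢ + bᵢ/T.
  T = 343.5 K: ΣzᵢPᵢˢᵃᵗ = 148.43 kPa
  T = 372.6 K: ΣzᵢPᵢˢᵃᵗ = 345.69 kPa
  T = 358.1 K: ΣzᵢPᵢˢᵃᵗ = 230.58 kPa
  T = 365.4 K: ΣzᵢPᵢˢᵃᵗ = 283.80 kPa
  T = 361.8 K: ΣzᵢPᵢˢᵃᵗ = 256.43 kPa
  T = 360.0 K: ΣzᵢPᵢˢᵃᵗ = 243.57 kPa
Interpolating between 360.0 K and 361.8 K gives T ≈ 361.0 K.

T = 361.0 K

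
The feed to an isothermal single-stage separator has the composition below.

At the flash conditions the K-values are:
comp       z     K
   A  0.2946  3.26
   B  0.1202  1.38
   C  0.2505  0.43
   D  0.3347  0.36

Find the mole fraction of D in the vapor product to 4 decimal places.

Rachford–Rice: g(β) = Σ zᵢ(Kᵢ−1)/(1+β(Kᵢ−1)) = 0.
Feasibility: ΣzᵢKᵢ = 1.3545, Σzᵢ/Kᵢ = 1.6897 — both > 1, two phases present.
Iterate (Newton) starting at β = 0.5:
  β = 0.5000: g = -0.16375, g' = -0.7996 → β = 0.2952
  β = 0.2952: g = 0.00464, g' = -0.8814 → β = 0.3005
Converged at β = 0.3005.
Compositions from xᵢ = zᵢ/(1+β(Kᵢ−1)), yᵢ = Kᵢxᵢ:
  A: x = 0.1754, y = 0.5720
  B: x = 0.1079, y = 0.1489
  C: x = 0.3023, y = 0.1300
  D: x = 0.4144, y = 0.1492

y_D = 0.1492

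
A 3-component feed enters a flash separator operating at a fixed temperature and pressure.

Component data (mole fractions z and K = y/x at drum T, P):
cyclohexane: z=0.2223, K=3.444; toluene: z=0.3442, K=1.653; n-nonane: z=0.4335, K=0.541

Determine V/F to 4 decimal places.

Material balance + equilibrium reduce to Σ zᵢ(Kᵢ−1)/(1+V/F(Kᵢ−1)) = 0.
g(0) = ΣzᵢKᵢ − 1 = 0.5691 and g(1) = 1 − Σzᵢ/Kᵢ = -0.0741, so a root lies in (0, 1).
Newton–Raphson from V/F = 0.52:
  V/F = 0.5200: g = 0.14568, g' = -0.4969 → V/F = 0.8132
  V/F = 0.8132: g = 0.01119, g' = -0.4439 → V/F = 0.8384
Converged at V/F = 0.8384.

V/F = 0.8384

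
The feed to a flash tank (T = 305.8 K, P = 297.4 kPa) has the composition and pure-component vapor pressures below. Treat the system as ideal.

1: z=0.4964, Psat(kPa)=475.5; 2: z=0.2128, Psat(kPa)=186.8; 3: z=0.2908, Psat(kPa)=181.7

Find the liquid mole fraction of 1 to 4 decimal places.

Raoult's law: Kᵢ = Pᵢˢᵃᵗ/P = Pᵢˢᵃᵗ/297.4.
  K_1 = 475.5/297.4 = 1.598857, K_2 = 186.8/297.4 = 0.628110, K_3 = 181.7/297.4 = 0.610962
Rachford–Rice: g(ψ) = Σ zᵢ(Kᵢ−1)/(1+ψ(Kᵢ−1)) = 0.
g(0) = ΣzᵢKᵢ − 1 = 0.1050 and g(1) = 1 − Σzᵢ/Kᵢ = -0.1252, so a root lies in (0, 1).
Newton iteration, ψ⁰ = 0.5:
  ψ = 0.5000: g = -0.00890, g' = -0.2177 → ψ = 0.4591
Converged at ψ = 0.4591.
Compositions from xᵢ = zᵢ/(1+ψ(Kᵢ−1)), yᵢ = Kᵢxᵢ:
  1: x = 0.3894, y = 0.6225
  2: x = 0.2566, y = 0.1612
  3: x = 0.3540, y = 0.2163

x_1 = 0.3894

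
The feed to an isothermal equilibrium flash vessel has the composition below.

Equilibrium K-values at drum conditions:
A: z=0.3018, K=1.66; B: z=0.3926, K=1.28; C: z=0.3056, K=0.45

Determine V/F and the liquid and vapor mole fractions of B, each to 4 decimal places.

Rachford–Rice: g(V/F) = Σ zᵢ(Kᵢ−1)/(1+V/F(Kᵢ−1)) = 0.
g(0) = ΣzᵢKᵢ − 1 = 0.1410 and g(1) = 1 − Σzᵢ/Kᵢ = -0.1676, so a root lies in (0, 1).
Newton–Raphson from V/F = 0.39:
  V/F = 0.3900: g = 0.04354, g' = -0.2580 → V/F = 0.5588
  V/F = 0.5588: g = -0.00207, g' = -0.2859 → V/F = 0.5515
Converged at V/F = 0.5515.
Compositions from xᵢ = zᵢ/(1+V/F(Kᵢ−1)), yᵢ = Kᵢxᵢ:
  A: x = 0.2213, y = 0.3673
  B: x = 0.3401, y = 0.4353
  C: x = 0.4387, y = 0.1974

V/F = 0.5515, x_B = 0.3401, y_B = 0.4353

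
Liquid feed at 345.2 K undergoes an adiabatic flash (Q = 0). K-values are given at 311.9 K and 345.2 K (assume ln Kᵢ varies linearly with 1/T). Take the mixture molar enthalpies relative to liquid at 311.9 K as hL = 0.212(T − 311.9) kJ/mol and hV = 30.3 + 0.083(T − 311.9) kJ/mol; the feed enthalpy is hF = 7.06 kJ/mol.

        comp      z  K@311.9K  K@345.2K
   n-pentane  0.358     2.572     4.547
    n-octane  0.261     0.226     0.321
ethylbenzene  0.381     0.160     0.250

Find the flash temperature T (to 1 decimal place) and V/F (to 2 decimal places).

T = 323.3 K, V/F = 0.16

Adiabatic flash: solve Rachford–Rice at each trial T, then check hF = ψ·hV(T) + (1−ψ)·hL(T).
  T = 311.9 K: K = (2.572, 0.226, 0.160), RR gives ψ = 0.032, H_out = 0.965 kJ/mol
  T = 345.2 K: K = (4.547, 0.321, 0.250), RR gives ψ = 0.315, H_out = 15.254 kJ/mol
  T = 328.5 K: K = (3.467, 0.272, 0.202), RR gives ψ = 0.205, H_out = 9.284 kJ/mol
  T = 320.2 K: K = (2.998, 0.248, 0.180), RR gives ψ = 0.131, H_out = 5.575 kJ/mol
  T = 324.4 K: K = (3.229, 0.260, 0.191), RR gives ψ = 0.170, H_out = 7.538 kJ/mol
  T = 322.3 K: K = (3.112, 0.254, 0.186), RR gives ψ = 0.151, H_out = 6.581 kJ/mol
  T = 323.4 K: K = (3.173, 0.257, 0.189), RR gives ψ = 0.161, H_out = 7.088 kJ/mol
Linear interpolation between T = 322.3 (H_out = 6.581) and T = 323.4 (H_out = 7.088) on hF = 7.06 gives T ≈ 323.3 K, at which ψ = 0.16.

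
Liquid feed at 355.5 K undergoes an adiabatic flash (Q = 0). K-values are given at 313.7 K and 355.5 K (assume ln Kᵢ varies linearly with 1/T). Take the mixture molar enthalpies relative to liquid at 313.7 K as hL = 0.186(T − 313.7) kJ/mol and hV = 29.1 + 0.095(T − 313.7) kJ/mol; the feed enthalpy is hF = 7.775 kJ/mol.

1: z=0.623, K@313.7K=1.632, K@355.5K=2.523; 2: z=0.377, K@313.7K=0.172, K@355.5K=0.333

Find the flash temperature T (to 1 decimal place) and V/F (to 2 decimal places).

T = 318.2 K, V/F = 0.24

Adiabatic flash: solve Rachford–Rice at each trial T, then check hF = ψ·hV(T) + (1−ψ)·hL(T).
  T = 313.7 K: K = (1.632, 0.172), RR gives ψ = 0.156, H_out = 4.537 kJ/mol
  T = 355.5 K: K = (2.523, 0.333), RR gives ψ = 0.686, H_out = 25.141 kJ/mol
  T = 334.6 K: K = (2.057, 0.244), RR gives ψ = 0.468, H_out = 16.609 kJ/mol
  T = 324.1 K: K = (1.838, 0.206), RR gives ψ = 0.335, H_out = 11.359 kJ/mol
  T = 318.9 K: K = (1.734, 0.189), RR gives ψ = 0.254, H_out = 8.234 kJ/mol
  T = 316.3 K: K = (1.682, 0.180), RR gives ψ = 0.207, H_out = 6.472 kJ/mol
  T = 317.6 K: K = (1.708, 0.184), RR gives ψ = 0.231, H_out = 7.372 kJ/mol
Linear interpolation between T = 317.6 (H_out = 7.372) and T = 318.9 (H_out = 8.234) on hF = 7.775 gives T ≈ 318.2 K, at which ψ = 0.24.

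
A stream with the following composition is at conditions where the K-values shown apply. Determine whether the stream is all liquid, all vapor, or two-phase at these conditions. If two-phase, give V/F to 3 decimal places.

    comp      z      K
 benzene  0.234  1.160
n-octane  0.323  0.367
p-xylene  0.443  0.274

all liquid

ΣzᵢKᵢ = 0.511; Σzᵢ/Kᵢ = 2.699.
Since ΣzᵢKᵢ < 1 the mixture is below its bubble point — single liquid phase.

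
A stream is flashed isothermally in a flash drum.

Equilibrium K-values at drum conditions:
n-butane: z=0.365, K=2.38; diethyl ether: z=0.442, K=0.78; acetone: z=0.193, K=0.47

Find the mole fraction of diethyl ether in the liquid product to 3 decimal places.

x_diethyl ether = 0.514

Rachford–Rice: g(V/F) = Σ zᵢ(Kᵢ−1)/(1+V/F(Kᵢ−1)) = 0.
g(0) = ΣzᵢKᵢ − 1 = 0.304 and g(1) = 1 − Σzᵢ/Kᵢ = -0.131, so a root lies in (0, 1).
Iterate (Newton) starting at V/F = 0.33:
  V/F = 0.330: g = 0.1173, g' = -0.433 → V/F = 0.601
  V/F = 0.601: g = 0.0132, g' = -0.353 → V/F = 0.638
  V/F = 0.638: g = 0.0001, g' = -0.349 → V/F = 0.639
Converged at V/F = 0.639.
Compositions from xᵢ = zᵢ/(1+V/F(Kᵢ−1)), yᵢ = Kᵢxᵢ:
  n-butane: x = 0.194, y = 0.462
  diethyl ether: x = 0.514, y = 0.401
  acetone: x = 0.292, y = 0.137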